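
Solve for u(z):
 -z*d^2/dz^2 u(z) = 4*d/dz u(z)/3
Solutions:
 u(z) = C1 + C2/z^(1/3)


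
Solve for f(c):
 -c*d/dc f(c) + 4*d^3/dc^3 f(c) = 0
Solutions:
 f(c) = C1 + Integral(C2*airyai(2^(1/3)*c/2) + C3*airybi(2^(1/3)*c/2), c)


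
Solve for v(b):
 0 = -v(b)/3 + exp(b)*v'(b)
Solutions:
 v(b) = C1*exp(-exp(-b)/3)


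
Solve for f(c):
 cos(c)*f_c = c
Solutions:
 f(c) = C1 + Integral(c/cos(c), c)


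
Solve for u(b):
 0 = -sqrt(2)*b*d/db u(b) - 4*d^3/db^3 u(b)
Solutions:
 u(b) = C1 + Integral(C2*airyai(-sqrt(2)*b/2) + C3*airybi(-sqrt(2)*b/2), b)


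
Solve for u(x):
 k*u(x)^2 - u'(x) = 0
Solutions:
 u(x) = -1/(C1 + k*x)


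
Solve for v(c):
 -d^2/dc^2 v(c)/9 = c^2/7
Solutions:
 v(c) = C1 + C2*c - 3*c^4/28


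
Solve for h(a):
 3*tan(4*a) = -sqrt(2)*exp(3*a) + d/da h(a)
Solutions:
 h(a) = C1 + sqrt(2)*exp(3*a)/3 - 3*log(cos(4*a))/4


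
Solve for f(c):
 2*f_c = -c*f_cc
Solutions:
 f(c) = C1 + C2/c


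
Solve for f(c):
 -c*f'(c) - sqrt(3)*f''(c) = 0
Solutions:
 f(c) = C1 + C2*erf(sqrt(2)*3^(3/4)*c/6)


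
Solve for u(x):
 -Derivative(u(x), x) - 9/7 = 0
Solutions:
 u(x) = C1 - 9*x/7


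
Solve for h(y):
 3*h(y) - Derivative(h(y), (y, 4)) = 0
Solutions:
 h(y) = C1*exp(-3^(1/4)*y) + C2*exp(3^(1/4)*y) + C3*sin(3^(1/4)*y) + C4*cos(3^(1/4)*y)


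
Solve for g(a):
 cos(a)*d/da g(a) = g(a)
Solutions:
 g(a) = C1*sqrt(sin(a) + 1)/sqrt(sin(a) - 1)


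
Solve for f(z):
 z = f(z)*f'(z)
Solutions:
 f(z) = -sqrt(C1 + z^2)
 f(z) = sqrt(C1 + z^2)


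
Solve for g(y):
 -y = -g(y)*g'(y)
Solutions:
 g(y) = -sqrt(C1 + y^2)
 g(y) = sqrt(C1 + y^2)


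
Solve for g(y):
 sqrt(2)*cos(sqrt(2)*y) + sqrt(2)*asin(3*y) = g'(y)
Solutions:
 g(y) = C1 + sqrt(2)*(y*asin(3*y) + sqrt(1 - 9*y^2)/3) + sin(sqrt(2)*y)


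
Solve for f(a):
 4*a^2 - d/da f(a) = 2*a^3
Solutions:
 f(a) = C1 - a^4/2 + 4*a^3/3


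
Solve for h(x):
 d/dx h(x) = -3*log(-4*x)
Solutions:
 h(x) = C1 - 3*x*log(-x) + 3*x*(1 - 2*log(2))


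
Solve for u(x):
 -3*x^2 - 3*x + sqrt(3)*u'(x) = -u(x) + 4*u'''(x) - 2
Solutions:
 u(x) = C1*exp(-x*(3^(5/6)/(sqrt(9 - sqrt(3)) + 3)^(1/3) + 3^(2/3)*(sqrt(9 - sqrt(3)) + 3)^(1/3))/12)*sin(x*(-3^(1/6)*(sqrt(9 - sqrt(3)) + 3)^(1/3) + 3^(1/3)/(sqrt(9 - sqrt(3)) + 3)^(1/3))/4) + C2*exp(-x*(3^(5/6)/(sqrt(9 - sqrt(3)) + 3)^(1/3) + 3^(2/3)*(sqrt(9 - sqrt(3)) + 3)^(1/3))/12)*cos(x*(-3^(1/6)*(sqrt(9 - sqrt(3)) + 3)^(1/3) + 3^(1/3)/(sqrt(9 - sqrt(3)) + 3)^(1/3))/4) + C3*exp(x*(3^(5/6)/(sqrt(9 - sqrt(3)) + 3)^(1/3) + 3^(2/3)*(sqrt(9 - sqrt(3)) + 3)^(1/3))/6) + 3*x^2 - 6*sqrt(3)*x + 3*x - 3*sqrt(3) + 16


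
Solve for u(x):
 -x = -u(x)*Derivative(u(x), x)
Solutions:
 u(x) = -sqrt(C1 + x^2)
 u(x) = sqrt(C1 + x^2)


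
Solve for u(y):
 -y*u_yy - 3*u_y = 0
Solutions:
 u(y) = C1 + C2/y^2


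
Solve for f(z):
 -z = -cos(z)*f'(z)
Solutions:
 f(z) = C1 + Integral(z/cos(z), z)


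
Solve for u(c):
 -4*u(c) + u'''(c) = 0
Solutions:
 u(c) = C3*exp(2^(2/3)*c) + (C1*sin(2^(2/3)*sqrt(3)*c/2) + C2*cos(2^(2/3)*sqrt(3)*c/2))*exp(-2^(2/3)*c/2)


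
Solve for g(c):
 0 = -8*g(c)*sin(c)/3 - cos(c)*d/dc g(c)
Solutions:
 g(c) = C1*cos(c)^(8/3)


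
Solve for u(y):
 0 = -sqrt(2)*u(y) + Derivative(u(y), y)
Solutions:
 u(y) = C1*exp(sqrt(2)*y)


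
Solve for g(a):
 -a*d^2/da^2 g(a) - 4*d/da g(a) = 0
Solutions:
 g(a) = C1 + C2/a^3


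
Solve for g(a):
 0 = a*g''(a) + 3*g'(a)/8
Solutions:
 g(a) = C1 + C2*a^(5/8)


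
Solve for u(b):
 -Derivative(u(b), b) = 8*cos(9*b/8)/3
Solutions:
 u(b) = C1 - 64*sin(9*b/8)/27


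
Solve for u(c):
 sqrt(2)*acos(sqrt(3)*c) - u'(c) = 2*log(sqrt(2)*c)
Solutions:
 u(c) = C1 - 2*c*log(c) - c*log(2) + 2*c + sqrt(2)*(c*acos(sqrt(3)*c) - sqrt(3)*sqrt(1 - 3*c^2)/3)


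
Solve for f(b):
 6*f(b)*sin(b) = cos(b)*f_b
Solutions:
 f(b) = C1/cos(b)^6


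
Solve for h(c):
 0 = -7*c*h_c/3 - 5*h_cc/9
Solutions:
 h(c) = C1 + C2*erf(sqrt(210)*c/10)


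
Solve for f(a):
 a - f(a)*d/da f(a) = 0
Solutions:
 f(a) = -sqrt(C1 + a^2)
 f(a) = sqrt(C1 + a^2)


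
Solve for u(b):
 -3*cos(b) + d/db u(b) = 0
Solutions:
 u(b) = C1 + 3*sin(b)


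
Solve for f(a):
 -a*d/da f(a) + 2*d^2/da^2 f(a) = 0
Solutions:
 f(a) = C1 + C2*erfi(a/2)


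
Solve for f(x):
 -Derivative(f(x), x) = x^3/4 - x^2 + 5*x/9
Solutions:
 f(x) = C1 - x^4/16 + x^3/3 - 5*x^2/18


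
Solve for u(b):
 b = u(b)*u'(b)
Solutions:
 u(b) = -sqrt(C1 + b^2)
 u(b) = sqrt(C1 + b^2)


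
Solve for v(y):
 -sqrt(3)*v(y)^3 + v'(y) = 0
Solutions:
 v(y) = -sqrt(2)*sqrt(-1/(C1 + sqrt(3)*y))/2
 v(y) = sqrt(2)*sqrt(-1/(C1 + sqrt(3)*y))/2


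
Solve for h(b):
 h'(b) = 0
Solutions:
 h(b) = C1


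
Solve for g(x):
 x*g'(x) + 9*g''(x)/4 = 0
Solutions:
 g(x) = C1 + C2*erf(sqrt(2)*x/3)


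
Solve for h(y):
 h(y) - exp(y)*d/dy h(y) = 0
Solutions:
 h(y) = C1*exp(-exp(-y))


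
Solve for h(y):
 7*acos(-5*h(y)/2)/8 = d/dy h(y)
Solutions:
 Integral(1/acos(-5*_y/2), (_y, h(y))) = C1 + 7*y/8


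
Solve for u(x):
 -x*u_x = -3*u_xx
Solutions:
 u(x) = C1 + C2*erfi(sqrt(6)*x/6)


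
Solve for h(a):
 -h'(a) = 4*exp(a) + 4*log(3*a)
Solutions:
 h(a) = C1 - 4*a*log(a) + 4*a*(1 - log(3)) - 4*exp(a)


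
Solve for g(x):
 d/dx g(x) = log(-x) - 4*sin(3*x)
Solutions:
 g(x) = C1 + x*log(-x) - x + 4*cos(3*x)/3


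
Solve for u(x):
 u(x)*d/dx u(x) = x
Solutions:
 u(x) = -sqrt(C1 + x^2)
 u(x) = sqrt(C1 + x^2)


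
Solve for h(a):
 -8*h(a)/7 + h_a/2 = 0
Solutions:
 h(a) = C1*exp(16*a/7)


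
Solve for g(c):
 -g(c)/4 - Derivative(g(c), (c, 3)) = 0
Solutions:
 g(c) = C3*exp(-2^(1/3)*c/2) + (C1*sin(2^(1/3)*sqrt(3)*c/4) + C2*cos(2^(1/3)*sqrt(3)*c/4))*exp(2^(1/3)*c/4)


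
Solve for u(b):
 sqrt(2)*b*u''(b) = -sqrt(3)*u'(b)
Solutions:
 u(b) = C1 + C2*b^(1 - sqrt(6)/2)


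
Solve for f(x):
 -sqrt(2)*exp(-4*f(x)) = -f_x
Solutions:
 f(x) = log(-I*(C1 + 4*sqrt(2)*x)^(1/4))
 f(x) = log(I*(C1 + 4*sqrt(2)*x)^(1/4))
 f(x) = log(-(C1 + 4*sqrt(2)*x)^(1/4))
 f(x) = log(C1 + 4*sqrt(2)*x)/4


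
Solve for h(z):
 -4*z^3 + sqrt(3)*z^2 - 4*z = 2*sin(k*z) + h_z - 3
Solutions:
 h(z) = C1 - z^4 + sqrt(3)*z^3/3 - 2*z^2 + 3*z + 2*cos(k*z)/k


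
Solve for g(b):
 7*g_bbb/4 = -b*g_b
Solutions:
 g(b) = C1 + Integral(C2*airyai(-14^(2/3)*b/7) + C3*airybi(-14^(2/3)*b/7), b)


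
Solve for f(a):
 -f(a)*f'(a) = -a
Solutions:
 f(a) = -sqrt(C1 + a^2)
 f(a) = sqrt(C1 + a^2)


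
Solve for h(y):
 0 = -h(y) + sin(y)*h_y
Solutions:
 h(y) = C1*sqrt(cos(y) - 1)/sqrt(cos(y) + 1)


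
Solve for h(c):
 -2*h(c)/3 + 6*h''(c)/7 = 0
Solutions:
 h(c) = C1*exp(-sqrt(7)*c/3) + C2*exp(sqrt(7)*c/3)


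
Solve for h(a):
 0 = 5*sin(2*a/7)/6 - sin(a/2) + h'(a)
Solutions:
 h(a) = C1 + 35*cos(2*a/7)/12 - 2*cos(a/2)


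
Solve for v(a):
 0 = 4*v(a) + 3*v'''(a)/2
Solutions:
 v(a) = C3*exp(-2*3^(2/3)*a/3) + (C1*sin(3^(1/6)*a) + C2*cos(3^(1/6)*a))*exp(3^(2/3)*a/3)


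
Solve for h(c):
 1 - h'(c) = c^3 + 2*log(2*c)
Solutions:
 h(c) = C1 - c^4/4 - 2*c*log(c) - c*log(4) + 3*c


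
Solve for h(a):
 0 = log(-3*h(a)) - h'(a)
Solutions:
 -Integral(1/(log(-_y) + log(3)), (_y, h(a))) = C1 - a


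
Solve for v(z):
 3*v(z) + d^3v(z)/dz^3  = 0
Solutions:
 v(z) = C3*exp(-3^(1/3)*z) + (C1*sin(3^(5/6)*z/2) + C2*cos(3^(5/6)*z/2))*exp(3^(1/3)*z/2)


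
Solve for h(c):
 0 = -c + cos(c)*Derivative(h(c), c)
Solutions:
 h(c) = C1 + Integral(c/cos(c), c)


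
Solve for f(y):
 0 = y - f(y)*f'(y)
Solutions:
 f(y) = -sqrt(C1 + y^2)
 f(y) = sqrt(C1 + y^2)


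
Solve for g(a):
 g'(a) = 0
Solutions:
 g(a) = C1


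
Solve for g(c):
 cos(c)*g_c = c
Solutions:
 g(c) = C1 + Integral(c/cos(c), c)


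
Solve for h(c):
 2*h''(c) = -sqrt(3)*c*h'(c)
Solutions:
 h(c) = C1 + C2*erf(3^(1/4)*c/2)


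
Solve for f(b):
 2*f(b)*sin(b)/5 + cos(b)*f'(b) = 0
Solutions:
 f(b) = C1*cos(b)^(2/5)


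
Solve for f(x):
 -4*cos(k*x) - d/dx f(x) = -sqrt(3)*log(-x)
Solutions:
 f(x) = C1 + sqrt(3)*x*(log(-x) - 1) - 4*Piecewise((sin(k*x)/k, Ne(k, 0)), (x, True))


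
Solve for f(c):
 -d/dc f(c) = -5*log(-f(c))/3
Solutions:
 -li(-f(c)) = C1 + 5*c/3


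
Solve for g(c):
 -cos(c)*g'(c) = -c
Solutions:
 g(c) = C1 + Integral(c/cos(c), c)


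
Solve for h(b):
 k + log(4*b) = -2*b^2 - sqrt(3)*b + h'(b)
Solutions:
 h(b) = C1 + 2*b^3/3 + sqrt(3)*b^2/2 + b*k + b*log(b) - b + b*log(4)


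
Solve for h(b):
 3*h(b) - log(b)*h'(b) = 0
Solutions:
 h(b) = C1*exp(3*li(b))


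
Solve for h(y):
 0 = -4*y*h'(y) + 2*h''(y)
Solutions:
 h(y) = C1 + C2*erfi(y)


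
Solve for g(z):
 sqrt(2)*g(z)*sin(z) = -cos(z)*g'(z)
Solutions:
 g(z) = C1*cos(z)^(sqrt(2))


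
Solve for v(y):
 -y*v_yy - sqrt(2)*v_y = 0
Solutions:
 v(y) = C1 + C2*y^(1 - sqrt(2))


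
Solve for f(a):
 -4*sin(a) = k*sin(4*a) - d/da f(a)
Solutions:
 f(a) = C1 - k*cos(4*a)/4 - 4*cos(a)


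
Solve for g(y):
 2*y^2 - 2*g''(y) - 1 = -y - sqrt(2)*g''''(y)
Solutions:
 g(y) = C1 + C2*y + C3*exp(-2^(1/4)*y) + C4*exp(2^(1/4)*y) + y^4/12 + y^3/12 + y^2*(-1 + 2*sqrt(2))/4


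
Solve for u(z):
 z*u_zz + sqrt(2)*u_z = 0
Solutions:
 u(z) = C1 + C2*z^(1 - sqrt(2))


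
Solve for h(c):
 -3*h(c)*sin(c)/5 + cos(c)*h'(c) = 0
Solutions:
 h(c) = C1/cos(c)^(3/5)


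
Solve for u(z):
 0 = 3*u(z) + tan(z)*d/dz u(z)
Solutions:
 u(z) = C1/sin(z)^3


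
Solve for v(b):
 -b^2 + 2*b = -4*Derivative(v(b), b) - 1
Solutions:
 v(b) = C1 + b^3/12 - b^2/4 - b/4


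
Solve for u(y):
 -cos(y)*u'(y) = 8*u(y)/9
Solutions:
 u(y) = C1*(sin(y) - 1)^(4/9)/(sin(y) + 1)^(4/9)


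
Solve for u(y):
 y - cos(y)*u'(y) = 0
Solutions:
 u(y) = C1 + Integral(y/cos(y), y)


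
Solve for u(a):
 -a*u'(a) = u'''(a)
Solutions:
 u(a) = C1 + Integral(C2*airyai(-a) + C3*airybi(-a), a)


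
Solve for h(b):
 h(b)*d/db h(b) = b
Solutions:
 h(b) = -sqrt(C1 + b^2)
 h(b) = sqrt(C1 + b^2)


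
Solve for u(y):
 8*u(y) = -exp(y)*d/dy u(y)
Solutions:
 u(y) = C1*exp(8*exp(-y))


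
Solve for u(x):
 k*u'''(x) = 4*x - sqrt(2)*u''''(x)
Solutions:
 u(x) = C1 + C2*x + C3*x^2 + C4*exp(-sqrt(2)*k*x/2) + x^4/(6*k) - 2*sqrt(2)*x^3/(3*k^2)


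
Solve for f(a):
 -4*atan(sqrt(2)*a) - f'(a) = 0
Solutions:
 f(a) = C1 - 4*a*atan(sqrt(2)*a) + sqrt(2)*log(2*a^2 + 1)


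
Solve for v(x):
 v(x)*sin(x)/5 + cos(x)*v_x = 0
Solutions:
 v(x) = C1*cos(x)^(1/5)


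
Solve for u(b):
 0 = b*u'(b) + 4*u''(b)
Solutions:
 u(b) = C1 + C2*erf(sqrt(2)*b/4)


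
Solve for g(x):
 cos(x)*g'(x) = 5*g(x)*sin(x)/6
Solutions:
 g(x) = C1/cos(x)^(5/6)


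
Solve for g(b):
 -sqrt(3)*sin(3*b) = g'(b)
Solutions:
 g(b) = C1 + sqrt(3)*cos(3*b)/3


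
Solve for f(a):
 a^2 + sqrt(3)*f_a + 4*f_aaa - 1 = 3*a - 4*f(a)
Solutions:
 f(a) = C1*exp(a*(-2^(1/3)*3^(5/6)/(3 + sqrt(sqrt(3)/16 + 9))^(1/3) + 2*6^(2/3)*(3 + sqrt(sqrt(3)/16 + 9))^(1/3))/24)*sin(2^(1/3)*a*(9/(27 + sqrt(81*sqrt(3)/16 + 729))^(1/3) + 2*2^(1/3)*sqrt(3)*(27 + sqrt(81*sqrt(3)/16 + 729))^(1/3))/24) + C2*exp(a*(-2^(1/3)*3^(5/6)/(3 + sqrt(sqrt(3)/16 + 9))^(1/3) + 2*6^(2/3)*(3 + sqrt(sqrt(3)/16 + 9))^(1/3))/24)*cos(2^(1/3)*a*(9/(27 + sqrt(81*sqrt(3)/16 + 729))^(1/3) + 2*2^(1/3)*sqrt(3)*(27 + sqrt(81*sqrt(3)/16 + 729))^(1/3))/24) + C3*exp(-a*(-2^(1/3)*3^(5/6)/(3 + sqrt(sqrt(3)/16 + 9))^(1/3) + 2*6^(2/3)*(3 + sqrt(sqrt(3)/16 + 9))^(1/3))/12) - a^2/4 + sqrt(3)*a/8 + 3*a/4 - 3*sqrt(3)/16 + 5/32


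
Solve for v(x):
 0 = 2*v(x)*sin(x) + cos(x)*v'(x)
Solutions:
 v(x) = C1*cos(x)^2


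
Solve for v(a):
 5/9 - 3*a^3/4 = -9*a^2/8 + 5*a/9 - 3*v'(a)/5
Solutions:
 v(a) = C1 + 5*a^4/16 - 5*a^3/8 + 25*a^2/54 - 25*a/27


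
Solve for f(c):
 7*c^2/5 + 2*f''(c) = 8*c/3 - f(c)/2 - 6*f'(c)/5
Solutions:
 f(c) = -14*c^2/5 + 1408*c/75 + (C1*sin(2*c/5) + C2*cos(2*c/5))*exp(-3*c/10) - 2832/125


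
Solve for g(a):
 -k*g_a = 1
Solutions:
 g(a) = C1 - a/k


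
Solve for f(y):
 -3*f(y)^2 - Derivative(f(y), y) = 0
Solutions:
 f(y) = 1/(C1 + 3*y)


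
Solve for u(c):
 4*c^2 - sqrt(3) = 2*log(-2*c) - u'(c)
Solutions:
 u(c) = C1 - 4*c^3/3 + 2*c*log(-c) + c*(-2 + 2*log(2) + sqrt(3))


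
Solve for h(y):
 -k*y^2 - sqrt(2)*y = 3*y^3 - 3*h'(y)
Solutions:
 h(y) = C1 + k*y^3/9 + y^4/4 + sqrt(2)*y^2/6


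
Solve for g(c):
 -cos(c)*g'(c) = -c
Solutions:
 g(c) = C1 + Integral(c/cos(c), c)


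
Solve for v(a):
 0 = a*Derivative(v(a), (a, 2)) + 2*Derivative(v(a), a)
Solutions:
 v(a) = C1 + C2/a


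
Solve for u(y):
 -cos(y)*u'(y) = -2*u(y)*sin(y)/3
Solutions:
 u(y) = C1/cos(y)^(2/3)


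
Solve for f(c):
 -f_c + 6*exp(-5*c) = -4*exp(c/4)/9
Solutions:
 f(c) = C1 + 16*exp(c/4)/9 - 6*exp(-5*c)/5


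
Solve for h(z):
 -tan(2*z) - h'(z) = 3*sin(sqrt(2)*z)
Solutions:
 h(z) = C1 + log(cos(2*z))/2 + 3*sqrt(2)*cos(sqrt(2)*z)/2


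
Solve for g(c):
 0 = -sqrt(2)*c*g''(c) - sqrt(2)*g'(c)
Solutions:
 g(c) = C1 + C2*log(c)


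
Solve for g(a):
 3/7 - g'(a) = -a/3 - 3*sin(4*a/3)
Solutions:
 g(a) = C1 + a^2/6 + 3*a/7 - 9*cos(4*a/3)/4


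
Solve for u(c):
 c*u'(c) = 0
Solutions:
 u(c) = C1


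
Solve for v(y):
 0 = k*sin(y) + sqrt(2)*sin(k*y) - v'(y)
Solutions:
 v(y) = C1 - k*cos(y) - sqrt(2)*cos(k*y)/k


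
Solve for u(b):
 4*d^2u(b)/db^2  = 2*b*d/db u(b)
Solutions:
 u(b) = C1 + C2*erfi(b/2)


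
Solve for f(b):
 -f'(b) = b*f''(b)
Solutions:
 f(b) = C1 + C2*log(b)


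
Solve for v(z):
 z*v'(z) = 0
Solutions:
 v(z) = C1


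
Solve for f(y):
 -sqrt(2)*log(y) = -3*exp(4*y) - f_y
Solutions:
 f(y) = C1 + sqrt(2)*y*log(y) - sqrt(2)*y - 3*exp(4*y)/4


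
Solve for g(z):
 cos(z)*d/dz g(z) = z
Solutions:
 g(z) = C1 + Integral(z/cos(z), z)


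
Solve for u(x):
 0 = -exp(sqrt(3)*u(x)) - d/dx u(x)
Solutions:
 u(x) = sqrt(3)*(2*log(1/(C1 + x)) - log(3))/6


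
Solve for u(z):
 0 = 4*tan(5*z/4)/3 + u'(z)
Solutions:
 u(z) = C1 + 16*log(cos(5*z/4))/15


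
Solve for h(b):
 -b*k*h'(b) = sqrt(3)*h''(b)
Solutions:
 h(b) = Piecewise((-sqrt(2)*3^(1/4)*sqrt(pi)*C1*erf(sqrt(2)*3^(3/4)*b*sqrt(k)/6)/(2*sqrt(k)) - C2, (k > 0) | (k < 0)), (-C1*b - C2, True))


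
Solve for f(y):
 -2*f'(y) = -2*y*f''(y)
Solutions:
 f(y) = C1 + C2*y^2


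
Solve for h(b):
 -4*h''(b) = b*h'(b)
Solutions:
 h(b) = C1 + C2*erf(sqrt(2)*b/4)


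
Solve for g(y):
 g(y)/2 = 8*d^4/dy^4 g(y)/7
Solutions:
 g(y) = C1*exp(-7^(1/4)*y/2) + C2*exp(7^(1/4)*y/2) + C3*sin(7^(1/4)*y/2) + C4*cos(7^(1/4)*y/2)


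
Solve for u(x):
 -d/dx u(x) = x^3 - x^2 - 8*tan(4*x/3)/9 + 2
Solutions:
 u(x) = C1 - x^4/4 + x^3/3 - 2*x - 2*log(cos(4*x/3))/3


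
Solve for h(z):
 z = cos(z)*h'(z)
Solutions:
 h(z) = C1 + Integral(z/cos(z), z)


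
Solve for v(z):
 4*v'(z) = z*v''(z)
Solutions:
 v(z) = C1 + C2*z^5


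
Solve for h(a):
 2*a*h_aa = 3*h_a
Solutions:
 h(a) = C1 + C2*a^(5/2)


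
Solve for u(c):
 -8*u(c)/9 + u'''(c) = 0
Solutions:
 u(c) = C3*exp(2*3^(1/3)*c/3) + (C1*sin(3^(5/6)*c/3) + C2*cos(3^(5/6)*c/3))*exp(-3^(1/3)*c/3)


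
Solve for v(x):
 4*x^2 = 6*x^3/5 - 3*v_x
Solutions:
 v(x) = C1 + x^4/10 - 4*x^3/9


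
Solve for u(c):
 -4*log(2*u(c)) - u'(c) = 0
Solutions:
 Integral(1/(log(_y) + log(2)), (_y, u(c)))/4 = C1 - c


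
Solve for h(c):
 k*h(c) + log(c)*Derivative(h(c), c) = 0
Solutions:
 h(c) = C1*exp(-k*li(c))


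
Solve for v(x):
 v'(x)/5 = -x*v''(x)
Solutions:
 v(x) = C1 + C2*x^(4/5)


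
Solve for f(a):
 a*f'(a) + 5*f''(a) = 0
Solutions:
 f(a) = C1 + C2*erf(sqrt(10)*a/10)


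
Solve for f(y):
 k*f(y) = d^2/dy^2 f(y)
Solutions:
 f(y) = C1*exp(-sqrt(k)*y) + C2*exp(sqrt(k)*y)


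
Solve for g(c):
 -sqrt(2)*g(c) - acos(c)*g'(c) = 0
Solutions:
 g(c) = C1*exp(-sqrt(2)*Integral(1/acos(c), c))


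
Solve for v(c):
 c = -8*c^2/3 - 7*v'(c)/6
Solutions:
 v(c) = C1 - 16*c^3/21 - 3*c^2/7


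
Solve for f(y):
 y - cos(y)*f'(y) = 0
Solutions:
 f(y) = C1 + Integral(y/cos(y), y)


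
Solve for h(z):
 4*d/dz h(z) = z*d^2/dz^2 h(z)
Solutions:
 h(z) = C1 + C2*z^5


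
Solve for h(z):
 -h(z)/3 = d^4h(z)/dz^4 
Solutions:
 h(z) = (C1*sin(sqrt(2)*3^(3/4)*z/6) + C2*cos(sqrt(2)*3^(3/4)*z/6))*exp(-sqrt(2)*3^(3/4)*z/6) + (C3*sin(sqrt(2)*3^(3/4)*z/6) + C4*cos(sqrt(2)*3^(3/4)*z/6))*exp(sqrt(2)*3^(3/4)*z/6)


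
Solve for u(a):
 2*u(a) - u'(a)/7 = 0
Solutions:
 u(a) = C1*exp(14*a)


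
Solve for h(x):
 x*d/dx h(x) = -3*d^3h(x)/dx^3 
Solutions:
 h(x) = C1 + Integral(C2*airyai(-3^(2/3)*x/3) + C3*airybi(-3^(2/3)*x/3), x)


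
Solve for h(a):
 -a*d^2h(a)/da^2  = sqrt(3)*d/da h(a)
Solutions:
 h(a) = C1 + C2*a^(1 - sqrt(3))


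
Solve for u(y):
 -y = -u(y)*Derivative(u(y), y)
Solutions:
 u(y) = -sqrt(C1 + y^2)
 u(y) = sqrt(C1 + y^2)


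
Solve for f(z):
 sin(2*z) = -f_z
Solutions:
 f(z) = C1 + cos(2*z)/2


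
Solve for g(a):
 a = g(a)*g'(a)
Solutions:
 g(a) = -sqrt(C1 + a^2)
 g(a) = sqrt(C1 + a^2)


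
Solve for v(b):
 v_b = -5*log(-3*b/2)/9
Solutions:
 v(b) = C1 - 5*b*log(-b)/9 + 5*b*(-log(3) + log(2) + 1)/9


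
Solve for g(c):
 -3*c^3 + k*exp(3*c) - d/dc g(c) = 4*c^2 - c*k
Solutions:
 g(c) = C1 - 3*c^4/4 - 4*c^3/3 + c^2*k/2 + k*exp(3*c)/3


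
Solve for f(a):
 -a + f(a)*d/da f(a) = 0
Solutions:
 f(a) = -sqrt(C1 + a^2)
 f(a) = sqrt(C1 + a^2)


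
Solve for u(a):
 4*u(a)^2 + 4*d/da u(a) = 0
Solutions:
 u(a) = 1/(C1 + a)


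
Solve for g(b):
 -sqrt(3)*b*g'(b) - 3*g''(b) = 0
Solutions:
 g(b) = C1 + C2*erf(sqrt(2)*3^(3/4)*b/6)


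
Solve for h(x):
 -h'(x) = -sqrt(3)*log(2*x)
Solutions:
 h(x) = C1 + sqrt(3)*x*log(x) - sqrt(3)*x + sqrt(3)*x*log(2)


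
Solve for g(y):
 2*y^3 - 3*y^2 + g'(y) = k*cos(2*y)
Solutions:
 g(y) = C1 + k*sin(2*y)/2 - y^4/2 + y^3


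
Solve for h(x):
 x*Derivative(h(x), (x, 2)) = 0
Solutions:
 h(x) = C1 + C2*x


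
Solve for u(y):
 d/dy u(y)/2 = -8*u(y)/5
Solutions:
 u(y) = C1*exp(-16*y/5)


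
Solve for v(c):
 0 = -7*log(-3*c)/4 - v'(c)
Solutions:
 v(c) = C1 - 7*c*log(-c)/4 + 7*c*(1 - log(3))/4


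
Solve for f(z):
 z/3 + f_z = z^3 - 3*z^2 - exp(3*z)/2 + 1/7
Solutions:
 f(z) = C1 + z^4/4 - z^3 - z^2/6 + z/7 - exp(3*z)/6


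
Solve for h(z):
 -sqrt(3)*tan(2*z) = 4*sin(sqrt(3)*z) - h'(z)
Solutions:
 h(z) = C1 - sqrt(3)*log(cos(2*z))/2 - 4*sqrt(3)*cos(sqrt(3)*z)/3


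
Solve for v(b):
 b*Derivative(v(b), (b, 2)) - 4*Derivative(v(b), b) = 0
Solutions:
 v(b) = C1 + C2*b^5


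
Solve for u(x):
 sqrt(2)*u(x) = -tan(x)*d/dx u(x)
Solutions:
 u(x) = C1/sin(x)^(sqrt(2))


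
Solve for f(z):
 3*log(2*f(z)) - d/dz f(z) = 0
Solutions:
 -Integral(1/(log(_y) + log(2)), (_y, f(z)))/3 = C1 - z


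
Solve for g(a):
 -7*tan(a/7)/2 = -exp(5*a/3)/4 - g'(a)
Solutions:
 g(a) = C1 - 3*exp(5*a/3)/20 - 49*log(cos(a/7))/2


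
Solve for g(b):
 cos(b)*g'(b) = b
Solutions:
 g(b) = C1 + Integral(b/cos(b), b)


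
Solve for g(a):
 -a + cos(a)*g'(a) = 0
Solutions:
 g(a) = C1 + Integral(a/cos(a), a)


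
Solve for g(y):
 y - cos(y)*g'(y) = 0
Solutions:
 g(y) = C1 + Integral(y/cos(y), y)


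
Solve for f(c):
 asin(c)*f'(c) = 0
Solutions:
 f(c) = C1


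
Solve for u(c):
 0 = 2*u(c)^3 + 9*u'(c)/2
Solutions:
 u(c) = -3*sqrt(2)*sqrt(-1/(C1 - 4*c))/2
 u(c) = 3*sqrt(2)*sqrt(-1/(C1 - 4*c))/2


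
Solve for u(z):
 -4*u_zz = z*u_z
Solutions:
 u(z) = C1 + C2*erf(sqrt(2)*z/4)


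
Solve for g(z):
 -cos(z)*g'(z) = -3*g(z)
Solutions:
 g(z) = C1*(sin(z) + 1)^(3/2)/(sin(z) - 1)^(3/2)


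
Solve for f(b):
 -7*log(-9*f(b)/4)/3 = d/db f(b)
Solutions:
 3*Integral(1/(log(-_y) - 2*log(2) + 2*log(3)), (_y, f(b)))/7 = C1 - b


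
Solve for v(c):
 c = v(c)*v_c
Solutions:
 v(c) = -sqrt(C1 + c^2)
 v(c) = sqrt(C1 + c^2)


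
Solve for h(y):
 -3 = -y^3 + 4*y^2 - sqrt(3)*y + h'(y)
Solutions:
 h(y) = C1 + y^4/4 - 4*y^3/3 + sqrt(3)*y^2/2 - 3*y


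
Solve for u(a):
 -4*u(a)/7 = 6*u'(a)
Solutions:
 u(a) = C1*exp(-2*a/21)


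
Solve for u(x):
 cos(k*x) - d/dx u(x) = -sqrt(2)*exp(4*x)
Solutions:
 u(x) = C1 + sqrt(2)*exp(4*x)/4 + sin(k*x)/k


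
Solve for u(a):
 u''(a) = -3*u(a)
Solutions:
 u(a) = C1*sin(sqrt(3)*a) + C2*cos(sqrt(3)*a)


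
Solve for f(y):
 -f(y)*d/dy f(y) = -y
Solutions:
 f(y) = -sqrt(C1 + y^2)
 f(y) = sqrt(C1 + y^2)


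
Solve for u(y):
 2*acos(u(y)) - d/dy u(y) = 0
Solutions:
 Integral(1/acos(_y), (_y, u(y))) = C1 + 2*y


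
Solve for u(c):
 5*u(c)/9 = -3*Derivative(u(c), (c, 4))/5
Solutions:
 u(c) = (C1*sin(sqrt(10)*3^(1/4)*c/6) + C2*cos(sqrt(10)*3^(1/4)*c/6))*exp(-sqrt(10)*3^(1/4)*c/6) + (C3*sin(sqrt(10)*3^(1/4)*c/6) + C4*cos(sqrt(10)*3^(1/4)*c/6))*exp(sqrt(10)*3^(1/4)*c/6)


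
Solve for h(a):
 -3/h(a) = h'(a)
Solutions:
 h(a) = -sqrt(C1 - 6*a)
 h(a) = sqrt(C1 - 6*a)


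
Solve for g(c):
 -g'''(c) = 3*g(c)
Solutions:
 g(c) = C3*exp(-3^(1/3)*c) + (C1*sin(3^(5/6)*c/2) + C2*cos(3^(5/6)*c/2))*exp(3^(1/3)*c/2)


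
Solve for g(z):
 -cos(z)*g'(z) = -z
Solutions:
 g(z) = C1 + Integral(z/cos(z), z)


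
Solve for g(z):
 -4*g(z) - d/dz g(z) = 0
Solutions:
 g(z) = C1*exp(-4*z)


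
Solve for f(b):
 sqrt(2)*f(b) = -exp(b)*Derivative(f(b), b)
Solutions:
 f(b) = C1*exp(sqrt(2)*exp(-b))


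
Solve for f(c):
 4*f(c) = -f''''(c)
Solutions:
 f(c) = (C1*sin(c) + C2*cos(c))*exp(-c) + (C3*sin(c) + C4*cos(c))*exp(c)


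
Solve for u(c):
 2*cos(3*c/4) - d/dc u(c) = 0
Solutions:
 u(c) = C1 + 8*sin(3*c/4)/3


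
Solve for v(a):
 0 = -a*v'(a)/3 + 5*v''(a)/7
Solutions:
 v(a) = C1 + C2*erfi(sqrt(210)*a/30)


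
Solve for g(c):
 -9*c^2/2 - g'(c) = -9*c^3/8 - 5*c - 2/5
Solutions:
 g(c) = C1 + 9*c^4/32 - 3*c^3/2 + 5*c^2/2 + 2*c/5


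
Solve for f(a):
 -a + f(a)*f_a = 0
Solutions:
 f(a) = -sqrt(C1 + a^2)
 f(a) = sqrt(C1 + a^2)


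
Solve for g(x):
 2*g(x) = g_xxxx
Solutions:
 g(x) = C1*exp(-2^(1/4)*x) + C2*exp(2^(1/4)*x) + C3*sin(2^(1/4)*x) + C4*cos(2^(1/4)*x)


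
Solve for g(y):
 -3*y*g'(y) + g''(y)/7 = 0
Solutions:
 g(y) = C1 + C2*erfi(sqrt(42)*y/2)


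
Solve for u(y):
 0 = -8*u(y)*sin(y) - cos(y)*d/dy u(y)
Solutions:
 u(y) = C1*cos(y)^8


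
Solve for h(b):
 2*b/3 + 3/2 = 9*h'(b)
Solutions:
 h(b) = C1 + b^2/27 + b/6


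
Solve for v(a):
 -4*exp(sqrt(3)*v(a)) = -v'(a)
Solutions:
 v(a) = sqrt(3)*(2*log(-1/(C1 + 4*a)) - log(3))/6


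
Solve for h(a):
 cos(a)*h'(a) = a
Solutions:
 h(a) = C1 + Integral(a/cos(a), a)


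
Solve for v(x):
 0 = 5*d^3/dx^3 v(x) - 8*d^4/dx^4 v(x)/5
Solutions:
 v(x) = C1 + C2*x + C3*x^2 + C4*exp(25*x/8)


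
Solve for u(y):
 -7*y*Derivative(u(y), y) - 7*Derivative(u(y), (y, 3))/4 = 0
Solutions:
 u(y) = C1 + Integral(C2*airyai(-2^(2/3)*y) + C3*airybi(-2^(2/3)*y), y)


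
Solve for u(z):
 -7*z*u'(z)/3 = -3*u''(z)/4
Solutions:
 u(z) = C1 + C2*erfi(sqrt(14)*z/3)


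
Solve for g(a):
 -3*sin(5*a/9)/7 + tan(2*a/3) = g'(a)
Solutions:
 g(a) = C1 - 3*log(cos(2*a/3))/2 + 27*cos(5*a/9)/35


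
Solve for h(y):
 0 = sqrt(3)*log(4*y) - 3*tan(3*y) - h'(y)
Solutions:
 h(y) = C1 + sqrt(3)*y*(log(y) - 1) + 2*sqrt(3)*y*log(2) + log(cos(3*y))


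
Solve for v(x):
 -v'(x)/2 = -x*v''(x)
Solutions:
 v(x) = C1 + C2*x^(3/2)


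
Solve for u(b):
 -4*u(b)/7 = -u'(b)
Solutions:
 u(b) = C1*exp(4*b/7)


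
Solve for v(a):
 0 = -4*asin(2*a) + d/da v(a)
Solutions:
 v(a) = C1 + 4*a*asin(2*a) + 2*sqrt(1 - 4*a^2)


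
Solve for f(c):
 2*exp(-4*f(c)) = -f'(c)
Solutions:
 f(c) = log(-I*(C1 - 8*c)^(1/4))
 f(c) = log(I*(C1 - 8*c)^(1/4))
 f(c) = log(-(C1 - 8*c)^(1/4))
 f(c) = log(C1 - 8*c)/4


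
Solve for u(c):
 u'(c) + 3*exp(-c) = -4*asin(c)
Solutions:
 u(c) = C1 - 4*c*asin(c) - 4*sqrt(1 - c^2) + 3*exp(-c)


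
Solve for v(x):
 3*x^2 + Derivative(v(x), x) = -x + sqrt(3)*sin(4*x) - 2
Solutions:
 v(x) = C1 - x^3 - x^2/2 - 2*x - sqrt(3)*cos(4*x)/4


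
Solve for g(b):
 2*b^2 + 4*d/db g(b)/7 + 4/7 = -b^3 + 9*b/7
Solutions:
 g(b) = C1 - 7*b^4/16 - 7*b^3/6 + 9*b^2/8 - b


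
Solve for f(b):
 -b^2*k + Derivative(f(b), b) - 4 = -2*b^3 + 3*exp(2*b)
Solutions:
 f(b) = C1 - b^4/2 + b^3*k/3 + 4*b + 3*exp(2*b)/2


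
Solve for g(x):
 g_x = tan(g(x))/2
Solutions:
 g(x) = pi - asin(C1*exp(x/2))
 g(x) = asin(C1*exp(x/2))


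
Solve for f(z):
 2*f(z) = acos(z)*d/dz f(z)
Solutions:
 f(z) = C1*exp(2*Integral(1/acos(z), z))


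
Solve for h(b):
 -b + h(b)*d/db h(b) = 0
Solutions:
 h(b) = -sqrt(C1 + b^2)
 h(b) = sqrt(C1 + b^2)


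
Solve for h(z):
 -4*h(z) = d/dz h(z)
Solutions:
 h(z) = C1*exp(-4*z)


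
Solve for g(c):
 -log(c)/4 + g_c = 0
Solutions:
 g(c) = C1 + c*log(c)/4 - c/4


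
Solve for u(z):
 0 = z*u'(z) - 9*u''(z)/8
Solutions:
 u(z) = C1 + C2*erfi(2*z/3)


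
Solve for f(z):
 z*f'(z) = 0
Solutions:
 f(z) = C1


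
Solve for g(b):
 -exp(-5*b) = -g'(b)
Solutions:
 g(b) = C1 - exp(-5*b)/5


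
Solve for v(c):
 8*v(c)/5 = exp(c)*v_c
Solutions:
 v(c) = C1*exp(-8*exp(-c)/5)


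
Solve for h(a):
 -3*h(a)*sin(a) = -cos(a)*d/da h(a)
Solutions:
 h(a) = C1/cos(a)^3


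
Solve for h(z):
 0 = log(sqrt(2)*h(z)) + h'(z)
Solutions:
 2*Integral(1/(2*log(_y) + log(2)), (_y, h(z))) = C1 - z


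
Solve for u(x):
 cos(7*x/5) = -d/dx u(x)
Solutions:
 u(x) = C1 - 5*sin(7*x/5)/7


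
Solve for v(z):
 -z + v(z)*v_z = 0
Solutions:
 v(z) = -sqrt(C1 + z^2)
 v(z) = sqrt(C1 + z^2)


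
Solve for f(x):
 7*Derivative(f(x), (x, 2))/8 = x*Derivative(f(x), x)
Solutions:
 f(x) = C1 + C2*erfi(2*sqrt(7)*x/7)


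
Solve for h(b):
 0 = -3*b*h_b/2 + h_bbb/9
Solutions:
 h(b) = C1 + Integral(C2*airyai(3*2^(2/3)*b/2) + C3*airybi(3*2^(2/3)*b/2), b)


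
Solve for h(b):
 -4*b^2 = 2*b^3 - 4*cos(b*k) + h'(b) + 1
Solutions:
 h(b) = C1 - b^4/2 - 4*b^3/3 - b + 4*sin(b*k)/k


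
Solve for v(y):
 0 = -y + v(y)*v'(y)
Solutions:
 v(y) = -sqrt(C1 + y^2)
 v(y) = sqrt(C1 + y^2)


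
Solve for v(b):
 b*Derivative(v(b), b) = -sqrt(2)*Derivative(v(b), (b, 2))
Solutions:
 v(b) = C1 + C2*erf(2^(1/4)*b/2)


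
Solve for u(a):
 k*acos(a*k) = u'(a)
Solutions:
 u(a) = C1 + k*Piecewise((a*acos(a*k) - sqrt(-a^2*k^2 + 1)/k, Ne(k, 0)), (pi*a/2, True))


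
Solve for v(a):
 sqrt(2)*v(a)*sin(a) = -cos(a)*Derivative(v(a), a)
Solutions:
 v(a) = C1*cos(a)^(sqrt(2))


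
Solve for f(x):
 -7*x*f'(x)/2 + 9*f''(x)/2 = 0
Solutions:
 f(x) = C1 + C2*erfi(sqrt(14)*x/6)


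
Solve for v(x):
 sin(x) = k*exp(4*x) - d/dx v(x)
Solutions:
 v(x) = C1 + k*exp(4*x)/4 + cos(x)


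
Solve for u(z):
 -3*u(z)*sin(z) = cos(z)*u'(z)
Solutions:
 u(z) = C1*cos(z)^3


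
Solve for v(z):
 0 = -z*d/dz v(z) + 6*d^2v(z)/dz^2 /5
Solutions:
 v(z) = C1 + C2*erfi(sqrt(15)*z/6)


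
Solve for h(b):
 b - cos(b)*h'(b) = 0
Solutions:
 h(b) = C1 + Integral(b/cos(b), b)


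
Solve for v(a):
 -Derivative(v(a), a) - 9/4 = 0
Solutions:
 v(a) = C1 - 9*a/4


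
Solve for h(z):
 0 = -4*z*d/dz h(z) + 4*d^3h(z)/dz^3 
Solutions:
 h(z) = C1 + Integral(C2*airyai(z) + C3*airybi(z), z)


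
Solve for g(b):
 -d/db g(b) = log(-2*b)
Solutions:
 g(b) = C1 - b*log(-b) + b*(1 - log(2))


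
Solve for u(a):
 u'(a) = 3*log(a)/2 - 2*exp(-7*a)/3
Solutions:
 u(a) = C1 + 3*a*log(a)/2 - 3*a/2 + 2*exp(-7*a)/21


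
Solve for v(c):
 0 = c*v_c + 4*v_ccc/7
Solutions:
 v(c) = C1 + Integral(C2*airyai(-14^(1/3)*c/2) + C3*airybi(-14^(1/3)*c/2), c)


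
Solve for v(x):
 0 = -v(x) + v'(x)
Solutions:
 v(x) = C1*exp(x)


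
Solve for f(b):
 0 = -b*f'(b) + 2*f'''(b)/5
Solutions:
 f(b) = C1 + Integral(C2*airyai(2^(2/3)*5^(1/3)*b/2) + C3*airybi(2^(2/3)*5^(1/3)*b/2), b)


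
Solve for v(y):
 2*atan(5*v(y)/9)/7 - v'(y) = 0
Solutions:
 Integral(1/atan(5*_y/9), (_y, v(y))) = C1 + 2*y/7


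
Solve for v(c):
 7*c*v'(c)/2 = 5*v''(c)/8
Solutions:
 v(c) = C1 + C2*erfi(sqrt(70)*c/5)


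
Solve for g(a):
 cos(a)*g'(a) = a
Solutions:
 g(a) = C1 + Integral(a/cos(a), a)


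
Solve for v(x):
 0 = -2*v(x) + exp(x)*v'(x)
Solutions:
 v(x) = C1*exp(-2*exp(-x))


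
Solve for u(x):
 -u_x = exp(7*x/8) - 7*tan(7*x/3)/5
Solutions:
 u(x) = C1 - 8*exp(7*x/8)/7 - 3*log(cos(7*x/3))/5


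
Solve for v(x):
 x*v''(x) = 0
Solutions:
 v(x) = C1 + C2*x


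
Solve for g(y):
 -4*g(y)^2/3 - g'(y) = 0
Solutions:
 g(y) = 3/(C1 + 4*y)


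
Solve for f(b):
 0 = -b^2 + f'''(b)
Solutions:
 f(b) = C1 + C2*b + C3*b^2 + b^5/60


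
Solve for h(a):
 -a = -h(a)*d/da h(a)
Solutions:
 h(a) = -sqrt(C1 + a^2)
 h(a) = sqrt(C1 + a^2)


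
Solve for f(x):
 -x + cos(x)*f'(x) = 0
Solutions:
 f(x) = C1 + Integral(x/cos(x), x)


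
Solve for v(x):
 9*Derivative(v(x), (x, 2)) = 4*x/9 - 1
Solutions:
 v(x) = C1 + C2*x + 2*x^3/243 - x^2/18


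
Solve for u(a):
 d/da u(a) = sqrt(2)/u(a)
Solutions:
 u(a) = -sqrt(C1 + 2*sqrt(2)*a)
 u(a) = sqrt(C1 + 2*sqrt(2)*a)


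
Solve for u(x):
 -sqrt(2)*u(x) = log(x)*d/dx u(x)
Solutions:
 u(x) = C1*exp(-sqrt(2)*li(x))


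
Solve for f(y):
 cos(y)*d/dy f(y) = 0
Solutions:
 f(y) = C1


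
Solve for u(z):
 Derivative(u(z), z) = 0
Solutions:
 u(z) = C1


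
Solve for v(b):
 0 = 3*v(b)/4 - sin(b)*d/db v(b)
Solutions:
 v(b) = C1*(cos(b) - 1)^(3/8)/(cos(b) + 1)^(3/8)


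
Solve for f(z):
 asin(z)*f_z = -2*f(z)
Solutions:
 f(z) = C1*exp(-2*Integral(1/asin(z), z))


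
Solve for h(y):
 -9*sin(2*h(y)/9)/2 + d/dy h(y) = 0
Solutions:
 -9*y/2 + 9*log(cos(2*h(y)/9) - 1)/4 - 9*log(cos(2*h(y)/9) + 1)/4 = C1


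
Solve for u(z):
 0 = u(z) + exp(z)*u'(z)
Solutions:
 u(z) = C1*exp(exp(-z))


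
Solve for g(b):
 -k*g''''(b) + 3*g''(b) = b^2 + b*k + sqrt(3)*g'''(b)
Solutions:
 g(b) = C1 + C2*b + C3*exp(sqrt(3)*b*(sqrt(4*k + 1) - 1)/(2*k)) + C4*exp(-sqrt(3)*b*(sqrt(4*k + 1) + 1)/(2*k)) + b^4/36 + b^3*(3*k + 2*sqrt(3))/54 + b^2*(sqrt(3)*k + 2*k + 2)/18


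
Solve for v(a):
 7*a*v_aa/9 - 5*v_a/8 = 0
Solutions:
 v(a) = C1 + C2*a^(101/56)


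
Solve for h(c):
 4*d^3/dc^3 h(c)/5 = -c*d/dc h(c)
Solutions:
 h(c) = C1 + Integral(C2*airyai(-10^(1/3)*c/2) + C3*airybi(-10^(1/3)*c/2), c)


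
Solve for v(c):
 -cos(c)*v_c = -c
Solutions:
 v(c) = C1 + Integral(c/cos(c), c)


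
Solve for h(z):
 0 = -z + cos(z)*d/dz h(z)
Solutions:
 h(z) = C1 + Integral(z/cos(z), z)


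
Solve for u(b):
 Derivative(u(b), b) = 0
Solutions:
 u(b) = C1


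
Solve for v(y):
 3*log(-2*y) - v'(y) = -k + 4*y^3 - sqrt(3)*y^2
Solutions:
 v(y) = C1 - y^4 + sqrt(3)*y^3/3 + y*(k - 3 + 3*log(2)) + 3*y*log(-y)


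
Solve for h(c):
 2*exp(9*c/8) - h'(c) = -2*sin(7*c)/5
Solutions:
 h(c) = C1 + 16*exp(9*c/8)/9 - 2*cos(7*c)/35


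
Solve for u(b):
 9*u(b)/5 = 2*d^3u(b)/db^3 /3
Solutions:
 u(b) = C3*exp(3*10^(2/3)*b/10) + (C1*sin(3*10^(2/3)*sqrt(3)*b/20) + C2*cos(3*10^(2/3)*sqrt(3)*b/20))*exp(-3*10^(2/3)*b/20)


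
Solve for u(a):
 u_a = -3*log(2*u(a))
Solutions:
 Integral(1/(log(_y) + log(2)), (_y, u(a)))/3 = C1 - a


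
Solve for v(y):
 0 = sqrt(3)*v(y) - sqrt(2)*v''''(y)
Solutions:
 v(y) = C1*exp(-2^(7/8)*3^(1/8)*y/2) + C2*exp(2^(7/8)*3^(1/8)*y/2) + C3*sin(2^(7/8)*3^(1/8)*y/2) + C4*cos(2^(7/8)*3^(1/8)*y/2)


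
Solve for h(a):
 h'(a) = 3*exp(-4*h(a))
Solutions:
 h(a) = log(-I*(C1 + 12*a)^(1/4))
 h(a) = log(I*(C1 + 12*a)^(1/4))
 h(a) = log(-(C1 + 12*a)^(1/4))
 h(a) = log(C1 + 12*a)/4


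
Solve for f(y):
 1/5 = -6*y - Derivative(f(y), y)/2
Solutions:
 f(y) = C1 - 6*y^2 - 2*y/5


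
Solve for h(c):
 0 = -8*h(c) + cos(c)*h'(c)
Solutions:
 h(c) = C1*(sin(c)^4 + 4*sin(c)^3 + 6*sin(c)^2 + 4*sin(c) + 1)/(sin(c)^4 - 4*sin(c)^3 + 6*sin(c)^2 - 4*sin(c) + 1)


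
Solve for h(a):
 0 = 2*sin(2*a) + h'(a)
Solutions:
 h(a) = C1 + cos(2*a)


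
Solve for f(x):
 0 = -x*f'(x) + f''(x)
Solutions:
 f(x) = C1 + C2*erfi(sqrt(2)*x/2)


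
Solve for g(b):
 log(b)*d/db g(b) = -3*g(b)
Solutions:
 g(b) = C1*exp(-3*li(b))


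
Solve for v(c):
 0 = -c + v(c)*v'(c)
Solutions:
 v(c) = -sqrt(C1 + c^2)
 v(c) = sqrt(C1 + c^2)


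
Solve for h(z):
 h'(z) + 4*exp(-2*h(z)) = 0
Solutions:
 h(z) = log(-sqrt(C1 - 8*z))
 h(z) = log(C1 - 8*z)/2


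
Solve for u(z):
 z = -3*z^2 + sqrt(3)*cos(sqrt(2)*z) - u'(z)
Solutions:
 u(z) = C1 - z^3 - z^2/2 + sqrt(6)*sin(sqrt(2)*z)/2


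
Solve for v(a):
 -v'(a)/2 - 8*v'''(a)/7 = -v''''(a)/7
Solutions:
 v(a) = C1 + C2*exp(a*(-2^(1/3)*(3*sqrt(89985) + 2237)^(1/3) - 128*2^(2/3)/(3*sqrt(89985) + 2237)^(1/3) + 32)/12)*sin(2^(1/3)*sqrt(3)*a*(-(3*sqrt(89985) + 2237)^(1/3) + 128*2^(1/3)/(3*sqrt(89985) + 2237)^(1/3))/12) + C3*exp(a*(-2^(1/3)*(3*sqrt(89985) + 2237)^(1/3) - 128*2^(2/3)/(3*sqrt(89985) + 2237)^(1/3) + 32)/12)*cos(2^(1/3)*sqrt(3)*a*(-(3*sqrt(89985) + 2237)^(1/3) + 128*2^(1/3)/(3*sqrt(89985) + 2237)^(1/3))/12) + C4*exp(a*(128*2^(2/3)/(3*sqrt(89985) + 2237)^(1/3) + 16 + 2^(1/3)*(3*sqrt(89985) + 2237)^(1/3))/6)


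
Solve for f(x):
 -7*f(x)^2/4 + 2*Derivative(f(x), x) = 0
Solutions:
 f(x) = -8/(C1 + 7*x)


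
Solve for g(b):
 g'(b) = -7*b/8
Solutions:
 g(b) = C1 - 7*b^2/16


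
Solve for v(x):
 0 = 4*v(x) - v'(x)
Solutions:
 v(x) = C1*exp(4*x)


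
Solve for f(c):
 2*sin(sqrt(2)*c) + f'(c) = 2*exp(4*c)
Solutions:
 f(c) = C1 + exp(4*c)/2 + sqrt(2)*cos(sqrt(2)*c)


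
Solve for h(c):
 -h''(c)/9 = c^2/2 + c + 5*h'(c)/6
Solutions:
 h(c) = C1 + C2*exp(-15*c/2) - c^3/5 - 13*c^2/25 + 52*c/375


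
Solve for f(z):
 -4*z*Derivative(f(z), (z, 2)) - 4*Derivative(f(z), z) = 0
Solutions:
 f(z) = C1 + C2*log(z)


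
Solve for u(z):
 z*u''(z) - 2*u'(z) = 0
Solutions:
 u(z) = C1 + C2*z^3


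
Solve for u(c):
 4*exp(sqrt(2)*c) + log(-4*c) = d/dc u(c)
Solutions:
 u(c) = C1 + c*log(-c) + c*(-1 + 2*log(2)) + 2*sqrt(2)*exp(sqrt(2)*c)


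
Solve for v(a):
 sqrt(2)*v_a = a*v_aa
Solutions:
 v(a) = C1 + C2*a^(1 + sqrt(2))


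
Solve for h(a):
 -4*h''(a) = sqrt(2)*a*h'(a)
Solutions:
 h(a) = C1 + C2*erf(2^(3/4)*a/4)


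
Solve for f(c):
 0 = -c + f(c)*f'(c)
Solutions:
 f(c) = -sqrt(C1 + c^2)
 f(c) = sqrt(C1 + c^2)


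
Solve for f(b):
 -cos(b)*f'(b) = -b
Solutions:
 f(b) = C1 + Integral(b/cos(b), b)


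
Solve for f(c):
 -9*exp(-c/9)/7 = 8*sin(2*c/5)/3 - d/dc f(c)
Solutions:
 f(c) = C1 - 20*cos(2*c/5)/3 - 81*exp(-c/9)/7


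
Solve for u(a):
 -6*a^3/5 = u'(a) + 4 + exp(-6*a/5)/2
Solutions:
 u(a) = C1 - 3*a^4/10 - 4*a + 5*exp(-6*a/5)/12


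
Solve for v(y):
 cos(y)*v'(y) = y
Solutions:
 v(y) = C1 + Integral(y/cos(y), y)


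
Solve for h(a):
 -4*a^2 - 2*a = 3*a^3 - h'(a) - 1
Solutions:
 h(a) = C1 + 3*a^4/4 + 4*a^3/3 + a^2 - a


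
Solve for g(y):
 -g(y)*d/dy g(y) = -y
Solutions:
 g(y) = -sqrt(C1 + y^2)
 g(y) = sqrt(C1 + y^2)


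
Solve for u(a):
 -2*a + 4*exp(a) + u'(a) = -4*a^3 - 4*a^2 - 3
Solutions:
 u(a) = C1 - a^4 - 4*a^3/3 + a^2 - 3*a - 4*exp(a)


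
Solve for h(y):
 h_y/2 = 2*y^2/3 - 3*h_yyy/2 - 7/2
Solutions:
 h(y) = C1 + C2*sin(sqrt(3)*y/3) + C3*cos(sqrt(3)*y/3) + 4*y^3/9 - 15*y


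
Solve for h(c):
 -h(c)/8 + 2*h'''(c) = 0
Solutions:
 h(c) = C3*exp(2^(2/3)*c/4) + (C1*sin(2^(2/3)*sqrt(3)*c/8) + C2*cos(2^(2/3)*sqrt(3)*c/8))*exp(-2^(2/3)*c/8)


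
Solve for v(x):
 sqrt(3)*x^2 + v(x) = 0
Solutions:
 v(x) = -sqrt(3)*x^2


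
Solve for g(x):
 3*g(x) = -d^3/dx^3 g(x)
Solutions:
 g(x) = C3*exp(-3^(1/3)*x) + (C1*sin(3^(5/6)*x/2) + C2*cos(3^(5/6)*x/2))*exp(3^(1/3)*x/2)


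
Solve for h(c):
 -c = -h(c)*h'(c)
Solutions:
 h(c) = -sqrt(C1 + c^2)
 h(c) = sqrt(C1 + c^2)


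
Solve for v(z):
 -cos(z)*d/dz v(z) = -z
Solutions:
 v(z) = C1 + Integral(z/cos(z), z)


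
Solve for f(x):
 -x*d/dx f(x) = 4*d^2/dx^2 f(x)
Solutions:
 f(x) = C1 + C2*erf(sqrt(2)*x/4)


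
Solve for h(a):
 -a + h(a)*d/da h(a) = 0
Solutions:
 h(a) = -sqrt(C1 + a^2)
 h(a) = sqrt(C1 + a^2)


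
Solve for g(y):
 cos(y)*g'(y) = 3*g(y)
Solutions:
 g(y) = C1*(sin(y) + 1)^(3/2)/(sin(y) - 1)^(3/2)


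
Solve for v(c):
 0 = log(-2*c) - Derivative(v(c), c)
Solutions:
 v(c) = C1 + c*log(-c) + c*(-1 + log(2))


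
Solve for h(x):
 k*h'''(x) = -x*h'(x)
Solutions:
 h(x) = C1 + Integral(C2*airyai(x*(-1/k)^(1/3)) + C3*airybi(x*(-1/k)^(1/3)), x)


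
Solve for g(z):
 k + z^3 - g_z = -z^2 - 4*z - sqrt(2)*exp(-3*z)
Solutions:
 g(z) = C1 + k*z + z^4/4 + z^3/3 + 2*z^2 - sqrt(2)*exp(-3*z)/3


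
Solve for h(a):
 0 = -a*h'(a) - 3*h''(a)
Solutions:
 h(a) = C1 + C2*erf(sqrt(6)*a/6)


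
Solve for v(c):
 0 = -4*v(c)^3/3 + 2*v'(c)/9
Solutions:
 v(c) = -sqrt(2)*sqrt(-1/(C1 + 6*c))/2
 v(c) = sqrt(2)*sqrt(-1/(C1 + 6*c))/2


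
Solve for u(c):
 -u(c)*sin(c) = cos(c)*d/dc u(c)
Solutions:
 u(c) = C1*cos(c)


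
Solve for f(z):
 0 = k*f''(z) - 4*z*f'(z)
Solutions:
 f(z) = C1 + C2*erf(sqrt(2)*z*sqrt(-1/k))/sqrt(-1/k)


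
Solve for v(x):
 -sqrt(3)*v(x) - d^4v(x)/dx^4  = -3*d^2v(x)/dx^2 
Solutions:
 v(x) = C1*exp(-sqrt(2)*x*sqrt(3 - sqrt(9 - 4*sqrt(3)))/2) + C2*exp(sqrt(2)*x*sqrt(3 - sqrt(9 - 4*sqrt(3)))/2) + C3*exp(-sqrt(2)*x*sqrt(sqrt(9 - 4*sqrt(3)) + 3)/2) + C4*exp(sqrt(2)*x*sqrt(sqrt(9 - 4*sqrt(3)) + 3)/2)


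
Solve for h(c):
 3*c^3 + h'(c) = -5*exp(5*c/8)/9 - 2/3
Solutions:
 h(c) = C1 - 3*c^4/4 - 2*c/3 - 8*exp(5*c/8)/9


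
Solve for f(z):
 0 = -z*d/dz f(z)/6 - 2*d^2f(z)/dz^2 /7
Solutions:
 f(z) = C1 + C2*erf(sqrt(42)*z/12)


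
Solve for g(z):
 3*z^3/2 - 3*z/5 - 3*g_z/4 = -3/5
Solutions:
 g(z) = C1 + z^4/2 - 2*z^2/5 + 4*z/5


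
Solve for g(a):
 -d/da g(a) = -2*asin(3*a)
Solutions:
 g(a) = C1 + 2*a*asin(3*a) + 2*sqrt(1 - 9*a^2)/3


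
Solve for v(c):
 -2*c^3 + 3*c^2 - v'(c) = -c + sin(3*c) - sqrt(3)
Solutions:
 v(c) = C1 - c^4/2 + c^3 + c^2/2 + sqrt(3)*c + cos(3*c)/3


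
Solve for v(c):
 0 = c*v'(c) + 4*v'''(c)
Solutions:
 v(c) = C1 + Integral(C2*airyai(-2^(1/3)*c/2) + C3*airybi(-2^(1/3)*c/2), c)


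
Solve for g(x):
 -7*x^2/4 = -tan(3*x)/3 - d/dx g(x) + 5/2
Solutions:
 g(x) = C1 + 7*x^3/12 + 5*x/2 + log(cos(3*x))/9


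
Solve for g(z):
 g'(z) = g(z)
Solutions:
 g(z) = C1*exp(z)


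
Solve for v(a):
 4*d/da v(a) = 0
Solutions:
 v(a) = C1


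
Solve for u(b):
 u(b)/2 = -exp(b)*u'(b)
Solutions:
 u(b) = C1*exp(exp(-b)/2)


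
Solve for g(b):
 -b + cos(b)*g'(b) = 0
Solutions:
 g(b) = C1 + Integral(b/cos(b), b)


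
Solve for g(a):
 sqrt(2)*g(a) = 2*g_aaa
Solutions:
 g(a) = C3*exp(2^(5/6)*a/2) + (C1*sin(2^(5/6)*sqrt(3)*a/4) + C2*cos(2^(5/6)*sqrt(3)*a/4))*exp(-2^(5/6)*a/4)


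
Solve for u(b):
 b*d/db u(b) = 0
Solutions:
 u(b) = C1


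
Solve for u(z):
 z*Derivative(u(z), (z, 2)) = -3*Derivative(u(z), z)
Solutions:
 u(z) = C1 + C2/z^2


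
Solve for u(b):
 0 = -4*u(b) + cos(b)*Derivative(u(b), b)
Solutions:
 u(b) = C1*(sin(b)^2 + 2*sin(b) + 1)/(sin(b)^2 - 2*sin(b) + 1)


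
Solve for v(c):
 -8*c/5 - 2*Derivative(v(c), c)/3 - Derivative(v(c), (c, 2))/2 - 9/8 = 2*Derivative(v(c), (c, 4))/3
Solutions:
 v(c) = C1 + C2*exp(-c*(-(4 + sqrt(17))^(1/3) + (4 + sqrt(17))^(-1/3))/4)*sin(sqrt(3)*c*((4 + sqrt(17))^(-1/3) + (4 + sqrt(17))^(1/3))/4) + C3*exp(-c*(-(4 + sqrt(17))^(1/3) + (4 + sqrt(17))^(-1/3))/4)*cos(sqrt(3)*c*((4 + sqrt(17))^(-1/3) + (4 + sqrt(17))^(1/3))/4) + C4*exp(c*(-(4 + sqrt(17))^(1/3) + (4 + sqrt(17))^(-1/3))/2) - 6*c^2/5 + 9*c/80
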